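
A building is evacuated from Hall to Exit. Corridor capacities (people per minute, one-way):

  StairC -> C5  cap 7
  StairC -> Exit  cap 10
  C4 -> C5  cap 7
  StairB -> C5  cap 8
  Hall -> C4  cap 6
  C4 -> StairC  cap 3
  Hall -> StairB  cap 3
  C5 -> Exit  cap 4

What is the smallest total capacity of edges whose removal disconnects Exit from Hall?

7

Augment Hall→StairB→C5→Exit: bottleneck 3, flow now 3.
Augment Hall→C4→StairC→Exit: bottleneck 3, flow now 6.
Augment Hall→C4→C5→Exit: bottleneck 1, flow now 7.
No augmenting path remains; maximum flow = 7.
By max-flow min-cut, the minimum cut capacity equals the max flow.
In the residual graph, reachable from Hall: {Hall, StairB, C4, C5}.
Min-cut edges: C4→StairC (3), C5→Exit (4); capacity 3 + 4 = 7.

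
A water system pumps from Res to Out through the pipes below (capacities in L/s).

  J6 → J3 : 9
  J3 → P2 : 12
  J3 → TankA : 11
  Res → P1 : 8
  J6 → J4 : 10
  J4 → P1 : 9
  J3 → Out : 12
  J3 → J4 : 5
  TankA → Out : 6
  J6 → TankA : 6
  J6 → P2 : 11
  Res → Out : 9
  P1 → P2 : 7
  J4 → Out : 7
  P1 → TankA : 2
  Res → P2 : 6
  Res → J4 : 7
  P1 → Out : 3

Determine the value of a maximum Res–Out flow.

Augment Res→Out: bottleneck 9, flow now 9.
Augment Res→J4→Out: bottleneck 7, flow now 16.
Augment Res→P1→Out: bottleneck 3, flow now 19.
Augment Res→P1→TankA→Out: bottleneck 2, flow now 21.
No augmenting path remains; maximum flow = 21.
In the residual graph, reachable from Res: {Res, P1, P2}.
Min-cut edges: Res→J4 (7), Res→Out (9), P1→TankA (2), P1→Out (3); capacity 7 + 9 + 2 + 3 = 21.
This cut is saturated, so no flow can exceed 21.

21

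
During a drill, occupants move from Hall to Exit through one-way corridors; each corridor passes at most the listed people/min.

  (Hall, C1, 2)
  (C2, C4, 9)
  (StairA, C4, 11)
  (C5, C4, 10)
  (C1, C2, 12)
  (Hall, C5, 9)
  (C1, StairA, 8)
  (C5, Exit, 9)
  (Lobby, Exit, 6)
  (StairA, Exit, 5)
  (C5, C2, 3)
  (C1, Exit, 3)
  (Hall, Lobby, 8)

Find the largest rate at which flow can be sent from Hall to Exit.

Augment Hall→C5→Exit: bottleneck 9, flow now 9.
Augment Hall→C1→Exit: bottleneck 2, flow now 11.
Augment Hall→Lobby→Exit: bottleneck 6, flow now 17.
No augmenting path remains; maximum flow = 17.
In the residual graph, reachable from Hall: {Hall, Lobby}.
Min-cut edges: Hall→C5 (9), Hall→C1 (2), Lobby→Exit (6); capacity 9 + 2 + 6 = 17.
This cut is saturated, so no flow can exceed 17.

17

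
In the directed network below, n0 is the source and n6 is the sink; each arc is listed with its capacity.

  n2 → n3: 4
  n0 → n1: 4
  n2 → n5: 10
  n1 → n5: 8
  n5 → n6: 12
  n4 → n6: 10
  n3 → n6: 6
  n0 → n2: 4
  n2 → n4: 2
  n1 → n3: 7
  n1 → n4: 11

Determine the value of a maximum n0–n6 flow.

8

Augment n0→n1→n3→n6: bottleneck 4, flow now 4.
Augment n0→n2→n3→n6: bottleneck 2, flow now 6.
Augment n0→n2→n4→n6: bottleneck 2, flow now 8.
No augmenting path remains; maximum flow = 8.
In the residual graph, reachable from n0: {n0}.
Min-cut edges: n0→n1 (4), n0→n2 (4); capacity 4 + 4 = 8.
This cut is saturated, so no flow can exceed 8.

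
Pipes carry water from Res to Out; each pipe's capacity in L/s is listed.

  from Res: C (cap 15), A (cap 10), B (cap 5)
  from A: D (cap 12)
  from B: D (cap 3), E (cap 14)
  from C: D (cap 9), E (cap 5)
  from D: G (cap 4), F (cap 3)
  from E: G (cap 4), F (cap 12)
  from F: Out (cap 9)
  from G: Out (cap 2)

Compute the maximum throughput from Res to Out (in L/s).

11

Augment Res→A→D→F→Out: bottleneck 3, flow now 3.
Augment Res→A→D→G→Out: bottleneck 2, flow now 5.
Augment Res→B→E→F→Out: bottleneck 5, flow now 10.
Augment Res→C→E→F→Out: bottleneck 1, flow now 11.
No augmenting path remains; maximum flow = 11.
In the residual graph, reachable from Res: {Res, A, B, C, D, E, F, G}.
Min-cut edges: F→Out (9), G→Out (2); capacity 9 + 2 = 11.
This cut is saturated, so no flow can exceed 11.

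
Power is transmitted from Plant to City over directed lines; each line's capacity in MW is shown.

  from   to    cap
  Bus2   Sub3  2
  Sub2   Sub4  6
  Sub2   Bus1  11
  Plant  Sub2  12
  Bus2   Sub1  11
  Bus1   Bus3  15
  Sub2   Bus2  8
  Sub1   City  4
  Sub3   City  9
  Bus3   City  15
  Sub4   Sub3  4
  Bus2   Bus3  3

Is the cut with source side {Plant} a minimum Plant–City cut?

Given cut capacity: 12 = 12.
Augment Plant→Sub2→Bus1→Bus3→City: bottleneck 11, flow now 11.
Augment Plant→Sub2→Bus2→Sub1→City: bottleneck 1, flow now 12.
No augmenting path remains; maximum flow = 12.
Cut capacity 12 equals the max flow, so it is a minimum cut.

Yes — it is a minimum cut (capacity 12).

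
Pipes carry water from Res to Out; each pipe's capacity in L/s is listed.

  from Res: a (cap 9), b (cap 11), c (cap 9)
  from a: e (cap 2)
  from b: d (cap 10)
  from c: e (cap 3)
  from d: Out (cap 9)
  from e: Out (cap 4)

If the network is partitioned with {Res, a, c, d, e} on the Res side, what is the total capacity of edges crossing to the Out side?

Edges leaving {Res, a, c, d, e}: Res→b (11), d→Out (9), e→Out (4).
Cut capacity = 11 + 9 + 4 = 24.

24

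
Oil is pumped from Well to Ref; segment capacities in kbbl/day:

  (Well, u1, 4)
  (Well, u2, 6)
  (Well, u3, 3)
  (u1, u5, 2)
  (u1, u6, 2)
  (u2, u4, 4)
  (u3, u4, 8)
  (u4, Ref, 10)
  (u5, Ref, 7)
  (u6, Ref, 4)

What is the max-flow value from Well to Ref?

11

Augment Well→u1→u5→Ref: bottleneck 2, flow now 2.
Augment Well→u1→u6→Ref: bottleneck 2, flow now 4.
Augment Well→u2→u4→Ref: bottleneck 4, flow now 8.
Augment Well→u3→u4→Ref: bottleneck 3, flow now 11.
No augmenting path remains; maximum flow = 11.
In the residual graph, reachable from Well: {Well, u2}.
Min-cut edges: Well→u1 (4), Well→u3 (3), u2→u4 (4); capacity 4 + 3 + 4 = 11.
This cut is saturated, so no flow can exceed 11.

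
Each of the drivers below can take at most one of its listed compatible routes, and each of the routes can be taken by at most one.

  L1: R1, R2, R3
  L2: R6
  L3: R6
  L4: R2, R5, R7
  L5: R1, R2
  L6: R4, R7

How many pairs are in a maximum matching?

5

Unit-capacity flow: source→left, listed edges, right→sink; max matching = max flow.
Augmenting path L1→R1 (+1); matched 1.
Augmenting path L2→R6 (+1); matched 2.
Augmenting path L4→R2 (+1); matched 3.
Augmenting path L6→R4 (+1); matched 4.
Augmenting path L5→R1→L1→R3 (+1); matched 5.
No augmenting path remains; maximum matching = 5.
König certificate: {L1, L4, L5, L6, R6} is a vertex cover of size 5 (every listed pair touches it), so no matching can be larger.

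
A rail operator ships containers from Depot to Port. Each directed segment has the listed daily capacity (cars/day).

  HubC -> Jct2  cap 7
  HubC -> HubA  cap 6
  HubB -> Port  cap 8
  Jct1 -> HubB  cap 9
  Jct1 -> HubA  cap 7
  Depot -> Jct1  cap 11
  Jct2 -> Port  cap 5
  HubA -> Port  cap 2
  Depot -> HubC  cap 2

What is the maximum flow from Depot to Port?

Augment Depot→HubC→HubA→Port: bottleneck 2, flow now 2.
Augment Depot→Jct1→HubB→Port: bottleneck 8, flow now 10.
Augment Depot→Jct1→HubA→HubC→Jct2→Port: bottleneck 2, flow now 12. (uses reverse residual edge)
No augmenting path remains; maximum flow = 12.
In the residual graph, reachable from Depot: {Depot, Jct1, HubB, HubA}.
Min-cut edges: Depot→HubC (2), HubB→Port (8), HubA→Port (2); capacity 2 + 8 + 2 = 12.
This cut is saturated, so no flow can exceed 12.

12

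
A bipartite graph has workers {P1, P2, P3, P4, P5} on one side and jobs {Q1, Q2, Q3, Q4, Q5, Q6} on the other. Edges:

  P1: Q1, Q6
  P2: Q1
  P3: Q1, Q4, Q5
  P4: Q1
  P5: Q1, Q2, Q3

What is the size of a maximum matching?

Unit-capacity flow: source→left, listed edges, right→sink; max matching = max flow.
Augmenting path P1→Q1 (+1); matched 1.
Augmenting path P3→Q4 (+1); matched 2.
Augmenting path P5→Q2 (+1); matched 3.
Augmenting path P2→Q1→P1→Q6 (+1); matched 4.
No augmenting path remains; maximum matching = 4.
König certificate: {P1, P3, P5, Q1} is a vertex cover of size 4 (every listed pair touches it), so no matching can be larger.

4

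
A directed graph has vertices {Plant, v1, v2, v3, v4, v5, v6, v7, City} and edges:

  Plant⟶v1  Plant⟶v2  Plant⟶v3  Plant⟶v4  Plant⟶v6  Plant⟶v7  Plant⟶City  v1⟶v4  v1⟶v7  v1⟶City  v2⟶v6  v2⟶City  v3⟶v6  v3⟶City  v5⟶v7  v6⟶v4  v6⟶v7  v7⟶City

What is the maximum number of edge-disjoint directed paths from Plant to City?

Assign every edge capacity 1; by Menger, the answer equals the max flow.
Path Plant→City (+1); total 1.
Path Plant→v1→City (+1); total 2.
Path Plant→v2→City (+1); total 3.
Path Plant→v3→City (+1); total 4.
Path Plant→v7→City (+1); total 5.
No residual Plant→City path; max flow = 5.
Certifying cut of size 5: {Plant→City, Plant→v1, Plant→v2, Plant→v3, v7→City}.

5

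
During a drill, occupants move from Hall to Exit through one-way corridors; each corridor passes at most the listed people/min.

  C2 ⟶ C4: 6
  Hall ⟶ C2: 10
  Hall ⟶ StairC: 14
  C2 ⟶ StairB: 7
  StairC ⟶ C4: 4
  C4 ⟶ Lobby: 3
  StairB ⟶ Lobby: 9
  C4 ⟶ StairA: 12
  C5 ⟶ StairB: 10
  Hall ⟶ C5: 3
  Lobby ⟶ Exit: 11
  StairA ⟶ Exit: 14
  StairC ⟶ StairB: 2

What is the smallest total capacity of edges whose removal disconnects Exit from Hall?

Augment Hall→StairC→C4→Lobby→Exit: bottleneck 3, flow now 3.
Augment Hall→StairC→C4→StairA→Exit: bottleneck 1, flow now 4.
Augment Hall→StairC→StairB→Lobby→Exit: bottleneck 2, flow now 6.
Augment Hall→C5→StairB→Lobby→Exit: bottleneck 3, flow now 9.
Augment Hall→C2→C4→StairA→Exit: bottleneck 6, flow now 15.
Augment Hall→C2→StairB→Lobby→Exit: bottleneck 3, flow now 18.
Augment Hall→C2→StairB→Lobby→C4→StairA→Exit: bottleneck 1, flow now 19. (uses reverse residual edge)
No augmenting path remains; maximum flow = 19.
By max-flow min-cut, the minimum cut capacity equals the max flow.
In the residual graph, reachable from Hall: {Hall, StairC}.
Min-cut edges: Hall→C5 (3), Hall→C2 (10), StairC→C4 (4), StairC→StairB (2); capacity 3 + 10 + 4 + 2 = 19.

19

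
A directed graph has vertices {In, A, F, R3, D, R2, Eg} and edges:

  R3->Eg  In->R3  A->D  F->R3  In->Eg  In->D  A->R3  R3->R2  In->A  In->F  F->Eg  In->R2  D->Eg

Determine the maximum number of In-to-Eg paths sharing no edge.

4

Assign every edge capacity 1; by Menger, the answer equals the max flow.
Path In→Eg (+1); total 1.
Path In→F→Eg (+1); total 2.
Path In→R3→Eg (+1); total 3.
Path In→D→Eg (+1); total 4.
No residual In→Eg path; max flow = 4.
Certifying cut of size 4: {D→Eg, In→Eg, In→F, R3→Eg}.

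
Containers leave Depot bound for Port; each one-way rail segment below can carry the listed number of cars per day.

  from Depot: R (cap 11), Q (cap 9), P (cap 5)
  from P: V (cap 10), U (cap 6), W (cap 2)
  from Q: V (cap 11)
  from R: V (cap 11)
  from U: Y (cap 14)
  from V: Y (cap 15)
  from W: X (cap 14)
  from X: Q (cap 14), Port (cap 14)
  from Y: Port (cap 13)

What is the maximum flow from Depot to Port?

15

Augment Depot→P→U→Y→Port: bottleneck 5, flow now 5.
Augment Depot→Q→V→Y→Port: bottleneck 8, flow now 13.
Augment Depot→Q→V→Y→U→P→W→X→Port: bottleneck 1, flow now 14. (uses reverse residual edge)
Augment Depot→R→V→Y→U→P→W→X→Port: bottleneck 1, flow now 15. (uses reverse residual edge)
No augmenting path remains; maximum flow = 15.
In the residual graph, reachable from Depot: {Depot, P, Q, R, U, V, Y}.
Min-cut edges: P→W (2), Y→Port (13); capacity 2 + 13 = 15.
This cut is saturated, so no flow can exceed 15.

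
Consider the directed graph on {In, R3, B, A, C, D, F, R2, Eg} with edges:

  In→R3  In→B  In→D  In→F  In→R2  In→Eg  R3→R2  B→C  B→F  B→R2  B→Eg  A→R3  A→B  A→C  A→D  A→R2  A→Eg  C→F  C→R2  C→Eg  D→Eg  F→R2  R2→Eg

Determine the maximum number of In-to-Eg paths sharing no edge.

4

Assign every edge capacity 1; by Menger, the answer equals the max flow.
Path In→Eg (+1); total 1.
Path In→B→Eg (+1); total 2.
Path In→D→Eg (+1); total 3.
Path In→R2→Eg (+1); total 4.
No residual In→Eg path; max flow = 4.
Certifying cut of size 4: {In→B, In→D, In→Eg, R2→Eg}.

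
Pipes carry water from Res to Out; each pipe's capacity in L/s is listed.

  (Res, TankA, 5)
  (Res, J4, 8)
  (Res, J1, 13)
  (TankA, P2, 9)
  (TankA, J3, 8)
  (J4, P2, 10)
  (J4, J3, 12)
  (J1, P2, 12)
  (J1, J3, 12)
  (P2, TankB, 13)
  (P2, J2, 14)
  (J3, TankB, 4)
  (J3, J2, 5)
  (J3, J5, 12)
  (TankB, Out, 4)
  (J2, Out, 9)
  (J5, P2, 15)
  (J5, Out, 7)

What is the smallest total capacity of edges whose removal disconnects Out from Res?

Augment Res→TankA→P2→TankB→Out: bottleneck 4, flow now 4.
Augment Res→TankA→P2→J2→Out: bottleneck 1, flow now 5.
Augment Res→J4→P2→J2→Out: bottleneck 8, flow now 13.
Augment Res→J1→J3→J5→Out: bottleneck 7, flow now 20.
No augmenting path remains; maximum flow = 20.
By max-flow min-cut, the minimum cut capacity equals the max flow.
In the residual graph, reachable from Res: {Res, TankA, J4, J1, P2, J3, TankB, J2, J5}.
Min-cut edges: TankB→Out (4), J2→Out (9), J5→Out (7); capacity 4 + 9 + 7 = 20.

20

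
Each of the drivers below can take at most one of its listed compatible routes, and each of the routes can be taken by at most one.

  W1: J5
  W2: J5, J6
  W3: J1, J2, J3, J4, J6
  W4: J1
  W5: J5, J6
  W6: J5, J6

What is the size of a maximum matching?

Unit-capacity flow: source→left, listed edges, right→sink; max matching = max flow.
Augmenting path W1→J5 (+1); matched 1.
Augmenting path W2→J6 (+1); matched 2.
Augmenting path W3→J1 (+1); matched 3.
Augmenting path W4→J1→W3→J2 (+1); matched 4.
No augmenting path remains; maximum matching = 4.
König certificate: {W3, W4, J5, J6} is a vertex cover of size 4 (every listed pair touches it), so no matching can be larger.

4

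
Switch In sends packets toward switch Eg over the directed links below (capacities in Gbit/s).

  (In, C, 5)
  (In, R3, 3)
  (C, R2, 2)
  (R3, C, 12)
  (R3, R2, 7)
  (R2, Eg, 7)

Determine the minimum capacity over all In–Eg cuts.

Augment In→C→R2→Eg: bottleneck 2, flow now 2.
Augment In→R3→R2→Eg: bottleneck 3, flow now 5.
No augmenting path remains; maximum flow = 5.
By max-flow min-cut, the minimum cut capacity equals the max flow.
In the residual graph, reachable from In: {In, C}.
Min-cut edges: In→R3 (3), C→R2 (2); capacity 3 + 2 = 5.

5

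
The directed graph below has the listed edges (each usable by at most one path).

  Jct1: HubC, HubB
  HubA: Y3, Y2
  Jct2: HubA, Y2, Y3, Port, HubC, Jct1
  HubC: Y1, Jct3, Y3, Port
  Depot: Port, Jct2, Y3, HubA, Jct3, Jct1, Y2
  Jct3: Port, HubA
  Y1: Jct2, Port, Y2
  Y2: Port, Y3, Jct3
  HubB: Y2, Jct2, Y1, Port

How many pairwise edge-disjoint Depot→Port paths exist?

5

Assign every edge capacity 1; by Menger, the answer equals the max flow.
Path Depot→Port (+1); total 1.
Path Depot→Jct2→Port (+1); total 2.
Path Depot→Y2→Port (+1); total 3.
Path Depot→Jct3→Port (+1); total 4.
Path Depot→Jct1→HubB→Port (+1); total 5.
No residual Depot→Port path; max flow = 5.
Certifying cut of size 5: {Depot→Jct1, Depot→Jct2, Depot→Port, Jct3→Port, Y2→Port}.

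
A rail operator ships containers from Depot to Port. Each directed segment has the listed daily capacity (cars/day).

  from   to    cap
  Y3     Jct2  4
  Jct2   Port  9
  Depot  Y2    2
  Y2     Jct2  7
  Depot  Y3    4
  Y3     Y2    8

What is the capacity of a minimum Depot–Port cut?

Augment Depot→Y2→Jct2→Port: bottleneck 2, flow now 2.
Augment Depot→Y3→Jct2→Port: bottleneck 4, flow now 6.
No augmenting path remains; maximum flow = 6.
By max-flow min-cut, the minimum cut capacity equals the max flow.
In the residual graph, reachable from Depot: {Depot}.
Min-cut edges: Depot→Y2 (2), Depot→Y3 (4); capacity 2 + 4 = 6.

6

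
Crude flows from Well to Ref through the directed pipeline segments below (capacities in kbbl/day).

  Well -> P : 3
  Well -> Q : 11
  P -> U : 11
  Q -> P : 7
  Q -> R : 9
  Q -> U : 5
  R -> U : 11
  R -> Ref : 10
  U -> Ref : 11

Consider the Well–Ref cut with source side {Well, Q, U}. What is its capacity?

Edges leaving {Well, Q, U}: Well→P (3), Q→P (7), Q→R (9), U→Ref (11).
Cut capacity = 3 + 7 + 9 + 11 = 30.

30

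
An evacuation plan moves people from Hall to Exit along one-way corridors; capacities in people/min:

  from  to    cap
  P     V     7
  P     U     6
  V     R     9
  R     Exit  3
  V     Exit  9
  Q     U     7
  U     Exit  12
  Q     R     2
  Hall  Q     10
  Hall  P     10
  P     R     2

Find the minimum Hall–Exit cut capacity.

Augment Hall→P→R→Exit: bottleneck 2, flow now 2.
Augment Hall→P→U→Exit: bottleneck 6, flow now 8.
Augment Hall→P→V→Exit: bottleneck 2, flow now 10.
Augment Hall→Q→R→Exit: bottleneck 1, flow now 11.
Augment Hall→Q→U→Exit: bottleneck 6, flow now 17.
Augment Hall→Q→R→P→V→Exit: bottleneck 1, flow now 18. (uses reverse residual edge)
Augment Hall→Q→U→P→V→Exit: bottleneck 1, flow now 19. (uses reverse residual edge)
No augmenting path remains; maximum flow = 19.
By max-flow min-cut, the minimum cut capacity equals the max flow.
In the residual graph, reachable from Hall: {Hall, Q}.
Min-cut edges: Hall→P (10), Q→R (2), Q→U (7); capacity 10 + 2 + 7 = 19.

19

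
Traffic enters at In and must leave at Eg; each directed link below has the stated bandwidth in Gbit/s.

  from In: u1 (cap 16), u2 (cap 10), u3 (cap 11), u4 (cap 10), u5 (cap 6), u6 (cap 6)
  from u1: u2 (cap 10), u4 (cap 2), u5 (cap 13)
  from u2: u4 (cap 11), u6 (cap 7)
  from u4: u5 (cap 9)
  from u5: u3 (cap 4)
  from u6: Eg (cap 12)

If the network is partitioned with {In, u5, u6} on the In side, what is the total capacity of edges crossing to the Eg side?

Edges leaving {In, u5, u6}: In→u1 (16), In→u2 (10), In→u3 (11), In→u4 (10), u5→u3 (4), u6→Eg (12).
Cut capacity = 16 + 10 + 11 + 10 + 4 + 12 = 63.

63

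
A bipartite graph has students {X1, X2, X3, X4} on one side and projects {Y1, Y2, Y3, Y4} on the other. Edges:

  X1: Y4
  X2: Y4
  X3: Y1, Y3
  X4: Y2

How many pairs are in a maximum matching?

Unit-capacity flow: source→left, listed edges, right→sink; max matching = max flow.
Augmenting path X1→Y4 (+1); matched 1.
Augmenting path X3→Y1 (+1); matched 2.
Augmenting path X4→Y2 (+1); matched 3.
No augmenting path remains; maximum matching = 3.
König certificate: {X3, X4, Y4} is a vertex cover of size 3 (every listed pair touches it), so no matching can be larger.

3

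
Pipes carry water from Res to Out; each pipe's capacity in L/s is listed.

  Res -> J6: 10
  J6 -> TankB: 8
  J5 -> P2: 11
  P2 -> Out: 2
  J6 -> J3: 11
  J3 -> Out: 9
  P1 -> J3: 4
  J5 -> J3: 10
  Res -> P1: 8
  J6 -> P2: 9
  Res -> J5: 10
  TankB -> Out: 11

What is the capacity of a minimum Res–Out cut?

Augment Res→J6→TankB→Out: bottleneck 8, flow now 8.
Augment Res→J6→P2→Out: bottleneck 2, flow now 10.
Augment Res→P1→J3→Out: bottleneck 4, flow now 14.
Augment Res→J5→J3→Out: bottleneck 5, flow now 19.
No augmenting path remains; maximum flow = 19.
By max-flow min-cut, the minimum cut capacity equals the max flow.
In the residual graph, reachable from Res: {Res, J6, P1, J5, P2, J3}.
Min-cut edges: J6→TankB (8), P2→Out (2), J3→Out (9); capacity 8 + 2 + 9 = 19.

19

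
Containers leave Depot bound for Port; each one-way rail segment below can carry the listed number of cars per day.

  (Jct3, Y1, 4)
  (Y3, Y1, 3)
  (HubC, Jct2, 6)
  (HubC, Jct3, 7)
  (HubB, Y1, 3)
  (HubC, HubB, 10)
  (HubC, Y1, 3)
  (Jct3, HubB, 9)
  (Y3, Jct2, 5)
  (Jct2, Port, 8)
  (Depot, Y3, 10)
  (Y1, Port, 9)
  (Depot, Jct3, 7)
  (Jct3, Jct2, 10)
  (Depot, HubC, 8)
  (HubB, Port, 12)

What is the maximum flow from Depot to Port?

23

Augment Depot→Y3→Jct2→Port: bottleneck 5, flow now 5.
Augment Depot→Y3→Y1→Port: bottleneck 3, flow now 8.
Augment Depot→HubC→Jct2→Port: bottleneck 3, flow now 11.
Augment Depot→HubC→HubB→Port: bottleneck 5, flow now 16.
Augment Depot→Jct3→HubB→Port: bottleneck 7, flow now 23.
No augmenting path remains; maximum flow = 23.
In the residual graph, reachable from Depot: {Depot, Y3}.
Min-cut edges: Depot→HubC (8), Depot→Jct3 (7), Y3→Jct2 (5), Y3→Y1 (3); capacity 8 + 7 + 5 + 3 = 23.
This cut is saturated, so no flow can exceed 23.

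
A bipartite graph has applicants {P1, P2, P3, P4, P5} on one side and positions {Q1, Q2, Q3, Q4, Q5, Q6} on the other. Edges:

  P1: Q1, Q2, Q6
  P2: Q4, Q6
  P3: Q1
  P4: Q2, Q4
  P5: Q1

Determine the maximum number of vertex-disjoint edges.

Unit-capacity flow: source→left, listed edges, right→sink; max matching = max flow.
Augmenting path P1→Q1 (+1); matched 1.
Augmenting path P2→Q4 (+1); matched 2.
Augmenting path P4→Q2 (+1); matched 3.
Augmenting path P3→Q1→P1→Q6 (+1); matched 4.
No augmenting path remains; maximum matching = 4.
König certificate: {P1, P2, P4, Q1} is a vertex cover of size 4 (every listed pair touches it), so no matching can be larger.

4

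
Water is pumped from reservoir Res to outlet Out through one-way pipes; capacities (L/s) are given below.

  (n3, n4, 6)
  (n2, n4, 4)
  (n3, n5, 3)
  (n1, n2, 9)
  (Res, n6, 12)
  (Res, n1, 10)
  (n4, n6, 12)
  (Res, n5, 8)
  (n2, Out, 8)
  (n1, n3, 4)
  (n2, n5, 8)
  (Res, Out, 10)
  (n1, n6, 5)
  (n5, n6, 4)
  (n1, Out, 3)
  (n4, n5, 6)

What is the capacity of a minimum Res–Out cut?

20

Augment Res→Out: bottleneck 10, flow now 10.
Augment Res→n1→Out: bottleneck 3, flow now 13.
Augment Res→n1→n2→Out: bottleneck 7, flow now 20.
No augmenting path remains; maximum flow = 20.
By max-flow min-cut, the minimum cut capacity equals the max flow.
In the residual graph, reachable from Res: {Res, n5, n6}.
Min-cut edges: Res→n1 (10), Res→Out (10); capacity 10 + 10 = 20.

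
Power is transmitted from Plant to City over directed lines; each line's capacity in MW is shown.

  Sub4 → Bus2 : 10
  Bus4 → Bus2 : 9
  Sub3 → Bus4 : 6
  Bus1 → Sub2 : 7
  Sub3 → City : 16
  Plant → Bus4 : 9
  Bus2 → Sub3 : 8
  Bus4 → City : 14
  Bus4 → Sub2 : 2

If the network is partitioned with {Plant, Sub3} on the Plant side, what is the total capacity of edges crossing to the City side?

Edges leaving {Plant, Sub3}: Plant→Bus4 (9), Sub3→Bus4 (6), Sub3→City (16).
Cut capacity = 9 + 6 + 16 = 31.

31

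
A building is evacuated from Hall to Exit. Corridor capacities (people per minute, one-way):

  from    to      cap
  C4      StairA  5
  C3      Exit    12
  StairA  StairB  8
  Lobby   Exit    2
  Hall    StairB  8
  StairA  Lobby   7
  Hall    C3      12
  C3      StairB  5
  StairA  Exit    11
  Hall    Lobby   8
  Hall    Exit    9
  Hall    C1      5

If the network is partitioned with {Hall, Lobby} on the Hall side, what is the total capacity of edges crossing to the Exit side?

36

Edges leaving {Hall, Lobby}: Hall→C3 (12), Hall→StairB (8), Hall→C1 (5), Hall→Exit (9), Lobby→Exit (2).
Cut capacity = 12 + 8 + 5 + 9 + 2 = 36.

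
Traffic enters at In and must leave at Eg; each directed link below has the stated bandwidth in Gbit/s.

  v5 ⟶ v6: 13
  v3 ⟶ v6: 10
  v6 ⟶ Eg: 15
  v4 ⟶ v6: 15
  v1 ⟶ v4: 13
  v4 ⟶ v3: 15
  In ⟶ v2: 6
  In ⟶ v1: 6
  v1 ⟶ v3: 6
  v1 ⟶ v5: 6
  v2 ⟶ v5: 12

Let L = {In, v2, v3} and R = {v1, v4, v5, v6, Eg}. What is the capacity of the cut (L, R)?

28

Edges leaving {In, v2, v3}: In→v1 (6), v2→v5 (12), v3→v6 (10).
Cut capacity = 6 + 12 + 10 = 28.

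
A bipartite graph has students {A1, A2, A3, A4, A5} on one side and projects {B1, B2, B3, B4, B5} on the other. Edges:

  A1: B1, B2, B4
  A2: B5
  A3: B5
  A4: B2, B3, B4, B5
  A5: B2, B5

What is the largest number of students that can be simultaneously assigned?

Unit-capacity flow: source→left, listed edges, right→sink; max matching = max flow.
Augmenting path A1→B1 (+1); matched 1.
Augmenting path A2→B5 (+1); matched 2.
Augmenting path A4→B2 (+1); matched 3.
Augmenting path A5→B2→A4→B3 (+1); matched 4.
No augmenting path remains; maximum matching = 4.
König certificate: {A1, A4, A5, B5} is a vertex cover of size 4 (every listed pair touches it), so no matching can be larger.

4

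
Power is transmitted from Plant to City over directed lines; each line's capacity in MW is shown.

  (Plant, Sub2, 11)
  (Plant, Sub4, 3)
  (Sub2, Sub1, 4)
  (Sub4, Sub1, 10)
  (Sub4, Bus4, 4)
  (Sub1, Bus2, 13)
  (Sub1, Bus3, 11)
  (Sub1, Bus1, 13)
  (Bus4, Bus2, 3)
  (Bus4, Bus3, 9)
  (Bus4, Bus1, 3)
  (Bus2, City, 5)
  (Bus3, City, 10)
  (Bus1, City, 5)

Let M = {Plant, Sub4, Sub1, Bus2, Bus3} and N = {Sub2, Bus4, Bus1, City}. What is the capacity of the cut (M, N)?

Edges leaving {Plant, Sub4, Sub1, Bus2, Bus3}: Plant→Sub2 (11), Sub4→Bus4 (4), Sub1→Bus1 (13), Bus2→City (5), Bus3→City (10).
Cut capacity = 11 + 4 + 13 + 5 + 10 = 43.

43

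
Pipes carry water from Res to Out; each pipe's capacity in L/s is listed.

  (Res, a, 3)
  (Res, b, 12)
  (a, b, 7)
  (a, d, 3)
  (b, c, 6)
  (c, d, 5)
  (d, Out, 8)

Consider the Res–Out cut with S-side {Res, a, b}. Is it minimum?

No — its capacity is 9, but the minimum cut has capacity 8.

Given cut capacity: 3 + 6 = 9.
Augment Res→a→d→Out: bottleneck 3, flow now 3.
Augment Res→b→c→d→Out: bottleneck 5, flow now 8.
No augmenting path remains; maximum flow = 8.
In the residual graph, reachable from Res: {Res, b, c}.
Min-cut edges: Res→a (3), c→d (5); capacity 3 + 5 = 8.
Cut capacity 9 exceeds the max flow 8, so it is not minimum.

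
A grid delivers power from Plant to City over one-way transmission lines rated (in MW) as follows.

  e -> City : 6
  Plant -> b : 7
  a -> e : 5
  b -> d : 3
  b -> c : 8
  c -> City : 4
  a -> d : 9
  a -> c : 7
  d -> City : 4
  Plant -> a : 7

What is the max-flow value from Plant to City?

Augment Plant→a→c→City: bottleneck 4, flow now 4.
Augment Plant→a→d→City: bottleneck 3, flow now 7.
Augment Plant→b→d→City: bottleneck 1, flow now 8.
Augment Plant→b→c→a→e→City: bottleneck 4, flow now 12. (uses reverse residual edge)
Augment Plant→b→d→a→e→City: bottleneck 1, flow now 13. (uses reverse residual edge)
No augmenting path remains; maximum flow = 13.
In the residual graph, reachable from Plant: {Plant, a, b, c, d}.
Min-cut edges: a→e (5), c→City (4), d→City (4); capacity 5 + 4 + 4 = 13.
This cut is saturated, so no flow can exceed 13.

13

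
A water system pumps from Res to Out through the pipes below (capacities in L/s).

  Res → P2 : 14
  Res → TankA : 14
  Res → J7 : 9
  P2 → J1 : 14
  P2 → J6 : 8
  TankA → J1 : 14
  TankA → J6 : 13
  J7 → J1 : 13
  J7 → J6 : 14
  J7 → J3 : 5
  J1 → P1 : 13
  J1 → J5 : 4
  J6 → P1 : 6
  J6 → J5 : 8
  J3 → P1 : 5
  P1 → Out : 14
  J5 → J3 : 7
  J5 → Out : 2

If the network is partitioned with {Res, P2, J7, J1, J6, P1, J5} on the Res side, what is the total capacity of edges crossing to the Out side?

42

Edges leaving {Res, P2, J7, J1, J6, P1, J5}: Res→TankA (14), J7→J3 (5), P1→Out (14), J5→J3 (7), J5→Out (2).
Cut capacity = 14 + 5 + 14 + 7 + 2 = 42.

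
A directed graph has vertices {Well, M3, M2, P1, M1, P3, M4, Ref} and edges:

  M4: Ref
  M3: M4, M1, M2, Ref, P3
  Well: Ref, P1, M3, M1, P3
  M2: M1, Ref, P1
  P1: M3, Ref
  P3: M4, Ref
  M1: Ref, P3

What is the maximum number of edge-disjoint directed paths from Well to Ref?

5

Assign every edge capacity 1; by Menger, the answer equals the max flow.
Path Well→Ref (+1); total 1.
Path Well→M3→Ref (+1); total 2.
Path Well→P1→Ref (+1); total 3.
Path Well→M1→Ref (+1); total 4.
Path Well→P3→Ref (+1); total 5.
No residual Well→Ref path; max flow = 5.
Certifying cut of size 5: {Well→M1, Well→M3, Well→P1, Well→P3, Well→Ref}.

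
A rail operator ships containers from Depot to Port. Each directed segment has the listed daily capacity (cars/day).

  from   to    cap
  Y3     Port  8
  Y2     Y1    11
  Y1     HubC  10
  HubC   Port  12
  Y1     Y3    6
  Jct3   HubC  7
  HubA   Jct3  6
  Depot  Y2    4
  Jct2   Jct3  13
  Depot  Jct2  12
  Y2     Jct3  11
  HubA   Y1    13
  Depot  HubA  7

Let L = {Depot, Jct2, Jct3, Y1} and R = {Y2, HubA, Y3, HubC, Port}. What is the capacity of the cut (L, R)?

Edges leaving {Depot, Jct2, Jct3, Y1}: Depot→Y2 (4), Depot→HubA (7), Jct3→HubC (7), Y1→Y3 (6), Y1→HubC (10).
Cut capacity = 4 + 7 + 7 + 6 + 10 = 34.

34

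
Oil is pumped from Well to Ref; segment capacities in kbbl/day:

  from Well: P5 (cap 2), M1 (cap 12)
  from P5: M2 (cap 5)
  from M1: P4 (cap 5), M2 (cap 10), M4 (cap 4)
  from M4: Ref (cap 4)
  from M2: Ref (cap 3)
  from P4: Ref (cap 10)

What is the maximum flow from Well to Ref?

12

Augment Well→P5→M2→Ref: bottleneck 2, flow now 2.
Augment Well→M1→M4→Ref: bottleneck 4, flow now 6.
Augment Well→M1→M2→Ref: bottleneck 1, flow now 7.
Augment Well→M1→P4→Ref: bottleneck 5, flow now 12.
No augmenting path remains; maximum flow = 12.
In the residual graph, reachable from Well: {Well, P5, M1, M2}.
Min-cut edges: M1→M4 (4), M1→P4 (5), M2→Ref (3); capacity 4 + 5 + 3 = 12.
This cut is saturated, so no flow can exceed 12.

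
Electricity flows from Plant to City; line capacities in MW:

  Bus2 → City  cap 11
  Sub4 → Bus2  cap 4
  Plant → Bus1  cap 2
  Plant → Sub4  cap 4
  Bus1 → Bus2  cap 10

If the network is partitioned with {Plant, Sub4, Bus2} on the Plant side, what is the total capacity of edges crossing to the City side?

Edges leaving {Plant, Sub4, Bus2}: Plant→Bus1 (2), Bus2→City (11).
Cut capacity = 2 + 11 = 13.

13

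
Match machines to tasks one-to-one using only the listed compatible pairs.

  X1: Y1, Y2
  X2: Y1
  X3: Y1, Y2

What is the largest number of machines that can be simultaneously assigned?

2

Unit-capacity flow: source→left, listed edges, right→sink; max matching = max flow.
Augmenting path X1→Y1 (+1); matched 1.
Augmenting path X3→Y2 (+1); matched 2.
No augmenting path remains; maximum matching = 2.
König certificate: {Y1, Y2} is a vertex cover of size 2 (every listed pair touches it), so no matching can be larger.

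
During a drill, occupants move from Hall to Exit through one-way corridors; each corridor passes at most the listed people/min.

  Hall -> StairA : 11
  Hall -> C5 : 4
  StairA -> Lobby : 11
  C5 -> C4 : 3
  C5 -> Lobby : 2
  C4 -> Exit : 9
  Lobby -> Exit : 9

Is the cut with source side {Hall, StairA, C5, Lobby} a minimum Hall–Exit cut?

Given cut capacity: 3 + 9 = 12.
Augment Hall→StairA→Lobby→Exit: bottleneck 9, flow now 9.
Augment Hall→C5→C4→Exit: bottleneck 3, flow now 12.
No augmenting path remains; maximum flow = 12.
Cut capacity 12 equals the max flow, so it is a minimum cut.

Yes — it is a minimum cut (capacity 12).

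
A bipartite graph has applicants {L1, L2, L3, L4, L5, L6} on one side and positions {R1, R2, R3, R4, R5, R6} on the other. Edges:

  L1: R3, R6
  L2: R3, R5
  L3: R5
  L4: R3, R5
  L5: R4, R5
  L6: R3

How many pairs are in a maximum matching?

4

Unit-capacity flow: source→left, listed edges, right→sink; max matching = max flow.
Augmenting path L1→R3 (+1); matched 1.
Augmenting path L2→R5 (+1); matched 2.
Augmenting path L5→R4 (+1); matched 3.
Augmenting path L4→R3→L1→R6 (+1); matched 4.
No augmenting path remains; maximum matching = 4.
König certificate: {L1, L5, R3, R5} is a vertex cover of size 4 (every listed pair touches it), so no matching can be larger.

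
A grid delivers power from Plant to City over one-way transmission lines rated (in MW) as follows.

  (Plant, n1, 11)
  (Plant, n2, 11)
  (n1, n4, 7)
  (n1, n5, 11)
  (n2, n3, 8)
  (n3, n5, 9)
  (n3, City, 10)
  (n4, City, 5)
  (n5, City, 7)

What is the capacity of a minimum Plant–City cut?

Augment Plant→n1→n4→City: bottleneck 5, flow now 5.
Augment Plant→n1→n5→City: bottleneck 6, flow now 11.
Augment Plant→n2→n3→City: bottleneck 8, flow now 19.
No augmenting path remains; maximum flow = 19.
By max-flow min-cut, the minimum cut capacity equals the max flow.
In the residual graph, reachable from Plant: {Plant, n2}.
Min-cut edges: Plant→n1 (11), n2→n3 (8); capacity 11 + 8 = 19.

19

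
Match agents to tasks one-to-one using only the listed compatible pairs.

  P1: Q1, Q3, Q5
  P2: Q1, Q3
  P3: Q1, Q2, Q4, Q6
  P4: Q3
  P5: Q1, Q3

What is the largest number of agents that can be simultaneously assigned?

4

Unit-capacity flow: source→left, listed edges, right→sink; max matching = max flow.
Augmenting path P1→Q1 (+1); matched 1.
Augmenting path P2→Q3 (+1); matched 2.
Augmenting path P3→Q2 (+1); matched 3.
Augmenting path P5→Q1→P1→Q5 (+1); matched 4.
No augmenting path remains; maximum matching = 4.
König certificate: {P1, P3, Q1, Q3} is a vertex cover of size 4 (every listed pair touches it), so no matching can be larger.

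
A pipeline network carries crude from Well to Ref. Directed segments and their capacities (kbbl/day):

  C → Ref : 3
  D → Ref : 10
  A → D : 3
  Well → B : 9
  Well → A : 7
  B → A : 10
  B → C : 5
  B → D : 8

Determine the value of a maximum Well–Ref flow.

Augment Well→A→D→Ref: bottleneck 3, flow now 3.
Augment Well→B→C→Ref: bottleneck 3, flow now 6.
Augment Well→B→D→Ref: bottleneck 6, flow now 12.
No augmenting path remains; maximum flow = 12.
In the residual graph, reachable from Well: {Well, A}.
Min-cut edges: Well→B (9), A→D (3); capacity 9 + 3 = 12.
This cut is saturated, so no flow can exceed 12.

12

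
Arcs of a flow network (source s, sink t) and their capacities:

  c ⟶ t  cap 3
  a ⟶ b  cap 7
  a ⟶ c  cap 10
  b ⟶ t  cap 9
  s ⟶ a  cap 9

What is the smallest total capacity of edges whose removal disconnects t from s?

9

Augment s→a→b→t: bottleneck 7, flow now 7.
Augment s→a→c→t: bottleneck 2, flow now 9.
No augmenting path remains; maximum flow = 9.
By max-flow min-cut, the minimum cut capacity equals the max flow.
In the residual graph, reachable from s: {s}.
Min-cut edges: s→a (9); capacity 9 = 9.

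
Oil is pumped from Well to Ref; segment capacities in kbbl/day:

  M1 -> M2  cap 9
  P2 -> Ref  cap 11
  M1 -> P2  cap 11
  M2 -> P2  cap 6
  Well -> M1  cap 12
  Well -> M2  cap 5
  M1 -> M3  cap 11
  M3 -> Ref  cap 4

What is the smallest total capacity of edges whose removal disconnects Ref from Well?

15

Augment Well→M1→M3→Ref: bottleneck 4, flow now 4.
Augment Well→M1→P2→Ref: bottleneck 8, flow now 12.
Augment Well→M2→P2→Ref: bottleneck 3, flow now 15.
No augmenting path remains; maximum flow = 15.
By max-flow min-cut, the minimum cut capacity equals the max flow.
In the residual graph, reachable from Well: {Well, M1, M2, M3, P2}.
Min-cut edges: M3→Ref (4), P2→Ref (11); capacity 4 + 11 = 15.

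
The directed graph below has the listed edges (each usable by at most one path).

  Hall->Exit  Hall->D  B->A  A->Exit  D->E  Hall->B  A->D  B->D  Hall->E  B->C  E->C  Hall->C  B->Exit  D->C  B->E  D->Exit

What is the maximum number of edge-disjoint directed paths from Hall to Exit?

Assign every edge capacity 1; by Menger, the answer equals the max flow.
Path Hall→Exit (+1); total 1.
Path Hall→B→Exit (+1); total 2.
Path Hall→D→Exit (+1); total 3.
No residual Hall→Exit path; max flow = 3.
Certifying cut of size 3: {Hall→B, Hall→D, Hall→Exit}.

3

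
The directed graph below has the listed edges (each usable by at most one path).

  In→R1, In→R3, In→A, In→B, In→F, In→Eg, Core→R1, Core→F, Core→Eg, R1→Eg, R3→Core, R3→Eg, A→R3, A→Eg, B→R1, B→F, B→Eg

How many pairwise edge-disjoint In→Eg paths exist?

Assign every edge capacity 1; by Menger, the answer equals the max flow.
Path In→Eg (+1); total 1.
Path In→R1→Eg (+1); total 2.
Path In→R3→Eg (+1); total 3.
Path In→A→Eg (+1); total 4.
Path In→B→Eg (+1); total 5.
No residual In→Eg path; max flow = 5.
Certifying cut of size 5: {In→A, In→B, In→Eg, In→R1, In→R3}.

5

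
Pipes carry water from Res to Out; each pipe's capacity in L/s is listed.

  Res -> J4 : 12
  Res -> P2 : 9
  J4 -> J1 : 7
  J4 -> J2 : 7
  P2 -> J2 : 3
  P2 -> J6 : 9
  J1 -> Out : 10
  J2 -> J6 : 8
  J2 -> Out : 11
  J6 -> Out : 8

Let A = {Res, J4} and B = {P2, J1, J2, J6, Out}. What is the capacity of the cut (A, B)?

23

Edges leaving {Res, J4}: Res→P2 (9), J4→J1 (7), J4→J2 (7).
Cut capacity = 9 + 7 + 7 = 23.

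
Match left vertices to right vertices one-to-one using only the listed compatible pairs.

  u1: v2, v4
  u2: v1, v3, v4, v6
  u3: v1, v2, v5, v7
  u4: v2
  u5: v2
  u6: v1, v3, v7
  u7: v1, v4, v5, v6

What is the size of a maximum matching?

6

Unit-capacity flow: source→left, listed edges, right→sink; max matching = max flow.
Augmenting path u1→v2 (+1); matched 1.
Augmenting path u2→v1 (+1); matched 2.
Augmenting path u3→v5 (+1); matched 3.
Augmenting path u6→v3 (+1); matched 4.
Augmenting path u7→v4 (+1); matched 5.
Augmenting path u4→v2→u1→v4→u7→v6 (+1); matched 6.
No augmenting path remains; maximum matching = 6.
König certificate: {u1, u2, u3, u6, u7, v2} is a vertex cover of size 6 (every listed pair touches it), so no matching can be larger.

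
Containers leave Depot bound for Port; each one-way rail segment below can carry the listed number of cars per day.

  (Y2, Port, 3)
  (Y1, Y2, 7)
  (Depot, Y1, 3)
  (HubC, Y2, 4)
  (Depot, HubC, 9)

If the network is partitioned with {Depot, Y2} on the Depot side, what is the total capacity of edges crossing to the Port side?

15

Edges leaving {Depot, Y2}: Depot→Y1 (3), Depot→HubC (9), Y2→Port (3).
Cut capacity = 3 + 9 + 3 = 15.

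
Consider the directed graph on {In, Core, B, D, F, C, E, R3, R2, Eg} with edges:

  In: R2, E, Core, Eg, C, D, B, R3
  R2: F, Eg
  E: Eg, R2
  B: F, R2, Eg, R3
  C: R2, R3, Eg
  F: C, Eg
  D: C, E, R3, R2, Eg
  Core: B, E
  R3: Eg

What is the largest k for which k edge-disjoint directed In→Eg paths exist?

Assign every edge capacity 1; by Menger, the answer equals the max flow.
Path In→Eg (+1); total 1.
Path In→B→Eg (+1); total 2.
Path In→D→Eg (+1); total 3.
Path In→C→Eg (+1); total 4.
Path In→E→Eg (+1); total 5.
Path In→R3→Eg (+1); total 6.
Path In→R2→Eg (+1); total 7.
Path In→Core→B→F→Eg (+1); total 8.
No residual In→Eg path; max flow = 8.
Certifying cut of size 8: {In→B, In→C, In→Core, In→D, In→E, In→Eg, In→R2, In→R3}.

8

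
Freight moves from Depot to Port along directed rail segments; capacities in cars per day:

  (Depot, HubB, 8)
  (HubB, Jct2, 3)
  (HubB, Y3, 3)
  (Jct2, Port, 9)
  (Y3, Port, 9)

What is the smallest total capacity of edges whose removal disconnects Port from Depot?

6

Augment Depot→HubB→Jct2→Port: bottleneck 3, flow now 3.
Augment Depot→HubB→Y3→Port: bottleneck 3, flow now 6.
No augmenting path remains; maximum flow = 6.
By max-flow min-cut, the minimum cut capacity equals the max flow.
In the residual graph, reachable from Depot: {Depot, HubB}.
Min-cut edges: HubB→Jct2 (3), HubB→Y3 (3); capacity 3 + 3 = 6.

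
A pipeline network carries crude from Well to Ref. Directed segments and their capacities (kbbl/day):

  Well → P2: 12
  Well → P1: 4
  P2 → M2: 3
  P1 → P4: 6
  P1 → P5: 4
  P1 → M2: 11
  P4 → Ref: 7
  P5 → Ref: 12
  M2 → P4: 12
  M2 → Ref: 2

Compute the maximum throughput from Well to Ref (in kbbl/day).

7

Augment Well→P2→M2→Ref: bottleneck 2, flow now 2.
Augment Well→P1→P4→Ref: bottleneck 4, flow now 6.
Augment Well→P2→M2→P4→Ref: bottleneck 1, flow now 7.
No augmenting path remains; maximum flow = 7.
In the residual graph, reachable from Well: {Well, P2}.
Min-cut edges: Well→P1 (4), P2→M2 (3); capacity 4 + 3 = 7.
This cut is saturated, so no flow can exceed 7.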